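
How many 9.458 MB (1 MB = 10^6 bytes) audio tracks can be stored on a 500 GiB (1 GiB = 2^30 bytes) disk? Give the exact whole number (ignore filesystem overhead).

Capacity: 500 GiB = 536,870,912,000 bytes
Per item: 9.458 MB = 9,458,000 bytes
⌊536,870,912,000 / 9,458,000⌋ = 56,763

56,763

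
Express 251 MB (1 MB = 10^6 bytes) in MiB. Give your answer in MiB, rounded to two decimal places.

251 MB × 1,000,000 bytes/MB = 251,000,000 bytes
1 MiB = 1,048,576 bytes
251,000,000 / 1,048,576 = 239.37 MiB

239.37 MiB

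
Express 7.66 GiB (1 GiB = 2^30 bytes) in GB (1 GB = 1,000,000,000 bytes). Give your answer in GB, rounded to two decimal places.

7.66 GiB = 7.66 × 2^30 bytes = 8,224,862,371.84 bytes
1 GB = 1,000,000,000 bytes
8,224,862,371.84 / 1,000,000,000 = 8.22 GB

8.22 GB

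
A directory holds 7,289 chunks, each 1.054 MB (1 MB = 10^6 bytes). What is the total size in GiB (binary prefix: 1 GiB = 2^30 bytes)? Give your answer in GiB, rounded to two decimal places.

Total = 7,289 × 1.054 MB = 7682.606 MB
= 7682.606 × 1,000,000 bytes = 7,682,606,000 bytes
1 GiB = 1,073,741,824 bytes
7,682,606,000 / 1,073,741,824 = 7.15 GiB

7.15 GiB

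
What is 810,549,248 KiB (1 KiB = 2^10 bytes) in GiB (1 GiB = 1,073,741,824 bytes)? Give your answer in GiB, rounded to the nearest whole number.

773 GiB

810,549,248 KiB = 810,549,248 × 2^10 bytes = 830,002,429,952 bytes
1 GiB = 2^30 bytes = 1,073,741,824 bytes
830,002,429,952 / 1,073,741,824 = 773 GiB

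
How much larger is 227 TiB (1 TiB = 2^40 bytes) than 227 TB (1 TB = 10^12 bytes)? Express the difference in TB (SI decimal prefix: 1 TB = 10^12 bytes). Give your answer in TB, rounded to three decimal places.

22.589 TB

227 TiB = 227 × 1,099,511,627,776 = 249,589,139,505,152 bytes
227 TB = 227 × 1,000,000,000,000 = 227,000,000,000,000 bytes
difference = 22,589,139,505,152 bytes
22,589,139,505,152 / 1,000,000,000,000 = 22.589 TB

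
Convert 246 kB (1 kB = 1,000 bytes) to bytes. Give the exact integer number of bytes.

246,000 bytes

246 × 1,000 = 246,000 bytes  (1 kB = 10^3 bytes)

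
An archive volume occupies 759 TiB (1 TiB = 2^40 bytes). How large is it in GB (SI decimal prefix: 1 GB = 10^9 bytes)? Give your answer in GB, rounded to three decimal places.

834,529.325 GB

759 TiB = 759 × 2^40 bytes = 834,529,325,481,984 bytes
1 GB = 10^9 bytes = 1,000,000,000 bytes
834,529,325,481,984 / 1,000,000,000 = 834,529.325 GB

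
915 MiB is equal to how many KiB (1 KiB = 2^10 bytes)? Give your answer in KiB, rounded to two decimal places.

936,960.00 KiB

915 MiB × 1,048,576 bytes/MiB = 959,447,040 bytes
1 KiB = 1,024 bytes
959,447,040 / 1,024 = 936,960.00 KiB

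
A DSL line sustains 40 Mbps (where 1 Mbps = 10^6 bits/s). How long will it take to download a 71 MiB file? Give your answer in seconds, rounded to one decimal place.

71 MiB = 74,448,896 bytes = 595,591,168 bits
40 Mbps = 40,000,000 bits/s
time = 595,591,168 / 40,000,000 = 14.9 s

14.9 seconds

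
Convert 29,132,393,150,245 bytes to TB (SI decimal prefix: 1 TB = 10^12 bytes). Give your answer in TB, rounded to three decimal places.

29.132 TB

29,132,393,150,245 bytes given.
1 TB = 1,000,000,000,000 bytes
29,132,393,150,245 / 1,000,000,000,000 = 29.132 TB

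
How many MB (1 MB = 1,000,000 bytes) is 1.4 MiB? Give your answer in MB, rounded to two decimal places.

1.47 MB

1.4 MiB = 1.4 × 2^20 bytes = 1,468,006.4 bytes
1 MB = 1,000,000 bytes
1,468,006.4 / 1,000,000 = 1.47 MB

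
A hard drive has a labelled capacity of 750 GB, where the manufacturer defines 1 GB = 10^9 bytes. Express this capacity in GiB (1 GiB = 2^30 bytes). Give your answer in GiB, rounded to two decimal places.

750 GB × 1,000,000,000 bytes/GB = 750,000,000,000 bytes
1 GiB = 1,073,741,824 bytes
750,000,000,000 / 1,073,741,824 = 698.49 GiB

698.49 GiB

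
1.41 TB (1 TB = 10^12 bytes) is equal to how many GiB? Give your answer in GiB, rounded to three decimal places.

1,313.165 GiB

1.41 TB = 1.41 × 10^12 bytes = 1,410,000,000,000 bytes
1 GiB = 1,073,741,824 bytes
1,410,000,000,000 / 1,073,741,824 = 1,313.165 GiB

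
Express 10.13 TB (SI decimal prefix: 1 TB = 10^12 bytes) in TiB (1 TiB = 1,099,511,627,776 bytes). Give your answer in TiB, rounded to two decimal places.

9.21 TiB

10.13 TB = 10.13 × 10^12 bytes = 10,130,000,000,000 bytes
1 TiB = 2^40 bytes = 1,099,511,627,776 bytes
10,130,000,000,000 / 1,099,511,627,776 = 9.21 TiB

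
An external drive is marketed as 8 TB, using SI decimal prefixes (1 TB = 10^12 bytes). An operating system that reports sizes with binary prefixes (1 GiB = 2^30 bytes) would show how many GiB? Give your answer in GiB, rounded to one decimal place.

8 TB = 8 × 10^12 bytes = 8,000,000,000,000 bytes
1 GiB = 2^30 bytes = 1,073,741,824 bytes
8,000,000,000,000 / 1,073,741,824 = 7,450.6 GiB

7,450.6 GiB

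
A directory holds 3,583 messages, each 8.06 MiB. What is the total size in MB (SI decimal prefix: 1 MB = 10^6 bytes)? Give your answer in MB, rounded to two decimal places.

Total = 3,583 × 8.06 MiB = 28878.98 MiB
= 28878.98 × 1,048,576 bytes = 30,281,805,332.48 bytes
1 MB = 1,000,000 bytes
30,281,805,332.48 / 1,000,000 = 30,281.81 MB

30,281.81 MB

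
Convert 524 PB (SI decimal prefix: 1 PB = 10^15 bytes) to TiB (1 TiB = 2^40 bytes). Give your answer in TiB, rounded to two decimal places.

476,575.22 TiB

524 PB = 524 × 10^15 bytes = 524,000,000,000,000,000 bytes
1 TiB = 2^40 bytes = 1,099,511,627,776 bytes
524,000,000,000,000,000 / 1,099,511,627,776 = 476,575.22 TiB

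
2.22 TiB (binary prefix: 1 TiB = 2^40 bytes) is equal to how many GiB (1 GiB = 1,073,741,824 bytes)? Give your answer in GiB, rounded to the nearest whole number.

2.22 TiB = 2.22 × 2^40 bytes = 2,440,915,813,662.72 bytes
1 GiB = 1,073,741,824 bytes
2,440,915,813,662.72 / 1,073,741,824 = 2,273 GiB

2,273 GiB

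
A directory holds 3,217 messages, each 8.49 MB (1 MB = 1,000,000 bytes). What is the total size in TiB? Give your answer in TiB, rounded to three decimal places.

Total = 3,217 × 8.49 MB = 27312.33 MB
= 27312.33 × 1,000,000 bytes = 27,312,330,000 bytes
1 TiB = 1,099,511,627,776 bytes
27,312,330,000 / 1,099,511,627,776 = 0.025 TiB

0.025 TiB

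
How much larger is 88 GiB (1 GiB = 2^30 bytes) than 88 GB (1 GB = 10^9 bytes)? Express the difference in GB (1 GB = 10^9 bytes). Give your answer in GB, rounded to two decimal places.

88 GiB = 88 × 1,073,741,824 = 94,489,280,512 bytes
88 GB = 88 × 1,000,000,000 = 88,000,000,000 bytes
difference = 6,489,280,512 bytes
6,489,280,512 / 1,000,000,000 = 6.49 GB

6.49 GB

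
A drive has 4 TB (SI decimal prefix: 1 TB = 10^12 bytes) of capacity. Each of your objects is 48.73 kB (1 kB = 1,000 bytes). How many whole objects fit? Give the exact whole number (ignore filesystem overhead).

82,084,957

Capacity: 4 TB = 4,000,000,000,000 bytes
Per item: 48.73 kB = 48,730 bytes
⌊4,000,000,000,000 / 48,730⌋ = 82,084,957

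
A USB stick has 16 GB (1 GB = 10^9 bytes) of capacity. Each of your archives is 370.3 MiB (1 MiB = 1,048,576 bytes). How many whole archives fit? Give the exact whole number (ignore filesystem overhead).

Capacity: 16 GB = 16,000,000,000 bytes
Per item: 370.3 MiB = 388,287,692.8 bytes
⌊16,000,000,000 / 388,287,692.8⌋ = 41

41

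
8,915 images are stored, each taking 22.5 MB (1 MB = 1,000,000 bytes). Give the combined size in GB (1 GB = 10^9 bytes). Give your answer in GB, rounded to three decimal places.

200.588 GB

Total = 8,915 × 22.5 MB = 200587.5 MB
= 200587.5 × 1,000,000 bytes = 200,587,500,000 bytes
1 GB = 1,000,000,000 bytes
200,587,500,000 / 1,000,000,000 = 200.588 GB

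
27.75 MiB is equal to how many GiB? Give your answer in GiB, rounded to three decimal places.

27.75 MiB × 1,048,576 bytes/MiB = 29,097,984 bytes
1 GiB = 1,073,741,824 bytes
29,097,984 / 1,073,741,824 = 0.027 GiB

0.027 GiB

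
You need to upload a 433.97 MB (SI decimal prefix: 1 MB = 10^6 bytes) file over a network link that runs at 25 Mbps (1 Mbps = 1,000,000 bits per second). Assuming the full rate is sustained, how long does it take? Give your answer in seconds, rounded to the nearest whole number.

139 seconds

433.97 MB = 433,970,000 bytes = 3,471,760,000 bits
25 Mbps = 25,000,000 bits/s
time = 3,471,760,000 / 25,000,000 = 139 s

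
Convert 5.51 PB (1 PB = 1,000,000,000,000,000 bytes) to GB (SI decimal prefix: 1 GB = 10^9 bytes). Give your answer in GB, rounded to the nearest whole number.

5,510,000 GB

5.51 PB × 1,000,000,000,000,000 bytes/PB = 5,510,000,000,000,000 bytes
1 GB = 1,000,000,000 bytes
5,510,000,000,000,000 / 1,000,000,000 = 5,510,000 GB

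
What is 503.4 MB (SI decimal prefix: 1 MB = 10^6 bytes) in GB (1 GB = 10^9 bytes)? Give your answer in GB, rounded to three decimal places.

503.4 MB = 503.4 × 10^6 bytes = 503,400,000 bytes
1 GB = 10^9 bytes = 1,000,000,000 bytes
503,400,000 / 1,000,000,000 = 0.503 GB

0.503 GB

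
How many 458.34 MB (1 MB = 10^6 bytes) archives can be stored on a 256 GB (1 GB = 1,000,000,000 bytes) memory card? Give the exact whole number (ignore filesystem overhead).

558

Capacity: 256 GB = 256,000,000,000 bytes
Per item: 458.34 MB = 458,340,000 bytes
⌊256,000,000,000 / 458,340,000⌋ = 558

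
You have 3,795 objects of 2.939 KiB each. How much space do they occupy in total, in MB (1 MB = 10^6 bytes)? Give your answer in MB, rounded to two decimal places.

Total = 3,795 × 2.939 KiB = 11153.505 KiB
= 11153.505 × 1,024 bytes = 11,421,189.12 bytes
1 MB = 1,000,000 bytes
11,421,189.12 / 1,000,000 = 11.42 MB

11.42 MB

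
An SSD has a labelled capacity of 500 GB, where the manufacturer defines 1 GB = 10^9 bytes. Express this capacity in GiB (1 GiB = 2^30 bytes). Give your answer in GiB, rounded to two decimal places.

500 GB = 500 × 10^9 bytes = 500,000,000,000 bytes
1 GiB = 2^30 bytes = 1,073,741,824 bytes
500,000,000,000 / 1,073,741,824 = 465.66 GiB

465.66 GiB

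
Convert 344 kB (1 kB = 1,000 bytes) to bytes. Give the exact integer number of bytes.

344,000 bytes

344 × 1,000 = 344,000 bytes  (1 kB = 10^3 bytes)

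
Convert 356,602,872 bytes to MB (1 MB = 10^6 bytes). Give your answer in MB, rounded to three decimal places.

356,602,872 bytes given.
1 MB = 1,000,000 bytes
356,602,872 / 1,000,000 = 356.603 MB

356.603 MB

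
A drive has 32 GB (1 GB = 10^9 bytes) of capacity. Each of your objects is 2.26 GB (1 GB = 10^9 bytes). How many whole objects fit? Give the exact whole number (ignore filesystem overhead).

Capacity: 32 GB = 32,000,000,000 bytes
Per item: 2.26 GB = 2,260,000,000 bytes
⌊32,000,000,000 / 2,260,000,000⌋ = 14

14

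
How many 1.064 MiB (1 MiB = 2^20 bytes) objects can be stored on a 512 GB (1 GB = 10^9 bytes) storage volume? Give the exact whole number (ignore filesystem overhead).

Capacity: 512 GB = 512,000,000,000 bytes
Per item: 1.064 MiB = 1,115,684.864 bytes
⌊512,000,000,000 / 1,115,684.864⌋ = 458,910

458,910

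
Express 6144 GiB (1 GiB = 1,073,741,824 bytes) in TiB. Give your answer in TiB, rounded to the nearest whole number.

6144 GiB = 6144 × 2^30 bytes = 6,597,069,766,656 bytes
1 TiB = 1,099,511,627,776 bytes
6,597,069,766,656 / 1,099,511,627,776 = 6 TiB

6 TiB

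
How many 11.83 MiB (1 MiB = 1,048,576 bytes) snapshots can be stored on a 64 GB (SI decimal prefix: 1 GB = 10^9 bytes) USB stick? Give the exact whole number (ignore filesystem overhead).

Capacity: 64 GB = 64,000,000,000 bytes
Per item: 11.83 MiB = 12,404,654.08 bytes
⌊64,000,000,000 / 12,404,654.08⌋ = 5,159

5,159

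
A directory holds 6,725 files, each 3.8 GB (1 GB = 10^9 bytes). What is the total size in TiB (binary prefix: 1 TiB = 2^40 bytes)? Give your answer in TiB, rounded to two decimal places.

Total = 6,725 × 3.8 GB = 25,555 GB
= 25,555 × 1,000,000,000 bytes = 25,555,000,000,000 bytes
1 TiB = 1,099,511,627,776 bytes
25,555,000,000,000 / 1,099,511,627,776 = 23.24 TiB

23.24 TiB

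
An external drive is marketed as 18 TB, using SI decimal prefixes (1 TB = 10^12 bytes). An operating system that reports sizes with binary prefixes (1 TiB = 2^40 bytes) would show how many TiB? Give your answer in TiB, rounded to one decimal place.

16.4 TiB

18 TB = 18 × 10^12 bytes = 18,000,000,000,000 bytes
1 TiB = 1,099,511,627,776 bytes
18,000,000,000,000 / 1,099,511,627,776 = 16.4 TiB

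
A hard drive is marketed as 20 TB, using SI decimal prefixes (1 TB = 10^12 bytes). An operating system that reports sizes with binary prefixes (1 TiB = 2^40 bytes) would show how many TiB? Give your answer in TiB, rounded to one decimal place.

18.2 TiB

20 TB = 20 × 10^12 bytes = 20,000,000,000,000 bytes
1 TiB = 2^40 bytes = 1,099,511,627,776 bytes
20,000,000,000,000 / 1,099,511,627,776 = 18.2 TiB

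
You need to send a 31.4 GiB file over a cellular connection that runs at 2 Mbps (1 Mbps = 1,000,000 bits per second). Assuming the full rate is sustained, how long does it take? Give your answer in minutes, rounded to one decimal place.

31.4 GiB = 33,715,493,273.6 bytes = 269,723,946,188.8 bits
2 Mbps = 2,000,000 bits/s
time = 269,723,946,188.8 / 2,000,000 = 134,861.97 s
134,861.97 s / 60 = 2,247.7 minutes

2,247.7 minutes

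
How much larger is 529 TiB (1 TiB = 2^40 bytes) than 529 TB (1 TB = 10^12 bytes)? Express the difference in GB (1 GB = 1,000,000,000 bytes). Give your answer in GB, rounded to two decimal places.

52,641.65 GB

529 TiB = 529 × 1,099,511,627,776 = 581,641,651,093,504 bytes
529 TB = 529 × 1,000,000,000,000 = 529,000,000,000,000 bytes
difference = 52,641,651,093,504 bytes
52,641,651,093,504 / 1,000,000,000 = 52,641.65 GB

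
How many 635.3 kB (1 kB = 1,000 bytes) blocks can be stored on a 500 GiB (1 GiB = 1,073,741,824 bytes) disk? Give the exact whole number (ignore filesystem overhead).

Capacity: 500 GiB = 536,870,912,000 bytes
Per item: 635.3 kB = 635,300 bytes
⌊536,870,912,000 / 635,300⌋ = 845,066

845,066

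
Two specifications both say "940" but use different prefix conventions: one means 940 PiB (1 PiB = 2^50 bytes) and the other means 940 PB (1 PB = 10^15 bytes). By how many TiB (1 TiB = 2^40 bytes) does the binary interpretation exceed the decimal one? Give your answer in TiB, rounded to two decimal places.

107,634.98 TiB

940 PiB = 940 × 1,125,899,906,842,624 = 1,058,345,912,432,066,560 bytes
940 PB = 940 × 1,000,000,000,000,000 = 940,000,000,000,000,000 bytes
difference = 118,345,912,432,066,560 bytes
118,345,912,432,066,560 / 1,099,511,627,776 = 107,634.98 TiB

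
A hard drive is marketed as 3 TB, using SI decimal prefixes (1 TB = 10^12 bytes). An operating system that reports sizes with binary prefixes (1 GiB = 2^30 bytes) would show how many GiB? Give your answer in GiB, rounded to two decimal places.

2,793.97 GiB

3 TB = 3 × 10^12 bytes = 3,000,000,000,000 bytes
1 GiB = 2^30 bytes = 1,073,741,824 bytes
3,000,000,000,000 / 1,073,741,824 = 2,793.97 GiB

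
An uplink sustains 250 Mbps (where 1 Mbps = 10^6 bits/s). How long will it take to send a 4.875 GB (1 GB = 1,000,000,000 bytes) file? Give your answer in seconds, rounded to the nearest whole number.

156 seconds

4.875 GB = 4,875,000,000 bytes = 39,000,000,000 bits
250 Mbps = 250,000,000 bits/s
time = 39,000,000,000 / 250,000,000 = 156 s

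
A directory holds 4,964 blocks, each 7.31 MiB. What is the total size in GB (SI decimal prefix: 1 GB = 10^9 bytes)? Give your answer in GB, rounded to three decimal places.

Total = 4,964 × 7.31 MiB = 36286.84 MiB
= 36286.84 × 1,048,576 bytes = 38,049,509,539.84 bytes
1 GB = 1,000,000,000 bytes
38,049,509,539.84 / 1,000,000,000 = 38.050 GB

38.050 GB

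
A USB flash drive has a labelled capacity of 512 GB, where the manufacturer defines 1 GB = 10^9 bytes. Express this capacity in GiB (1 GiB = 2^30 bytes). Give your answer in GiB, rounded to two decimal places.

476.84 GiB

512 GB × 1,000,000,000 bytes/GB = 512,000,000,000 bytes
1 GiB = 1,073,741,824 bytes
512,000,000,000 / 1,073,741,824 = 476.84 GiB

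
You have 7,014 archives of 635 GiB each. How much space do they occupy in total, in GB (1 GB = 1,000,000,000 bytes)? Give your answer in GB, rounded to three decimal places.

4,782,327.972 GB

Total = 7,014 × 635 GiB = 4,453,890 GiB
= 4,453,890 × 1,073,741,824 bytes = 4,782,327,972,495,360 bytes
1 GB = 1,000,000,000 bytes
4,782,327,972,495,360 / 1,000,000,000 = 4,782,327.972 GB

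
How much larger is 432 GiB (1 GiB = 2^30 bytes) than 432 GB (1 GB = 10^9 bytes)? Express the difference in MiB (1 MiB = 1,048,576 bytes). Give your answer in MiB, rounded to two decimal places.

432 GiB = 432 × 1,073,741,824 = 463,856,467,968 bytes
432 GB = 432 × 1,000,000,000 = 432,000,000,000 bytes
difference = 31,856,467,968 bytes
31,856,467,968 / 1,048,576 = 30,380.70 MiB

30,380.70 MiB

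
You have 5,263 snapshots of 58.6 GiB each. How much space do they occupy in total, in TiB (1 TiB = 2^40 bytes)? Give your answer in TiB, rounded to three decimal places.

301.183 TiB

Total = 5,263 × 58.6 GiB = 308411.8 GiB
= 308411.8 × 1,073,741,824 bytes = 331,154,648,675,123.2 bytes
1 TiB = 1,099,511,627,776 bytes
331,154,648,675,123.2 / 1,099,511,627,776 = 301.183 TiB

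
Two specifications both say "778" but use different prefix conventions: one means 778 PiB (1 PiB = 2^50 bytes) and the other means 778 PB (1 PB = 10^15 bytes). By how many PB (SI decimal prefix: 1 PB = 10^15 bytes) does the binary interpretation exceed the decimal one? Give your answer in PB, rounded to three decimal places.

97.950 PB

778 PiB = 778 × 1,125,899,906,842,624 = 875,950,127,523,561,472 bytes
778 PB = 778 × 1,000,000,000,000,000 = 778,000,000,000,000,000 bytes
difference = 97,950,127,523,561,472 bytes
97,950,127,523,561,472 / 1,000,000,000,000,000 = 97.950 PB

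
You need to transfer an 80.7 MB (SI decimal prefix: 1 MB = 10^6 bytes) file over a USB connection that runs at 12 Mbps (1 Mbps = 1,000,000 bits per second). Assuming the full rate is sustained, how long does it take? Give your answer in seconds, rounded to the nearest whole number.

54 seconds

80.7 MB = 80,700,000 bytes = 645,600,000 bits
12 Mbps = 12,000,000 bits/s
time = 645,600,000 / 12,000,000 = 54 s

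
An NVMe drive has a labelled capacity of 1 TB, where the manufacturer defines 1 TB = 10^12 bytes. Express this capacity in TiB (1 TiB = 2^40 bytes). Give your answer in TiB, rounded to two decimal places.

1 TB = 1 × 10^12 bytes = 1,000,000,000,000 bytes
1 TiB = 1,099,511,627,776 bytes
1,000,000,000,000 / 1,099,511,627,776 = 0.91 TiB

0.91 TiB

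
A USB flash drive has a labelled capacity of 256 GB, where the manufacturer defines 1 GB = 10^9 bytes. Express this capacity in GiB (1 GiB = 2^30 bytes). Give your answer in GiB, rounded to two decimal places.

256 GB = 256 × 10^9 bytes = 256,000,000,000 bytes
1 GiB = 1,073,741,824 bytes
256,000,000,000 / 1,073,741,824 = 238.42 GiB

238.42 GiB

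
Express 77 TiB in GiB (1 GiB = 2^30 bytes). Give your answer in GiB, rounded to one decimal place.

78,848.0 GiB

77 TiB × 1,099,511,627,776 bytes/TiB = 84,662,395,338,752 bytes
1 GiB = 1,073,741,824 bytes
84,662,395,338,752 / 1,073,741,824 = 78,848.0 GiB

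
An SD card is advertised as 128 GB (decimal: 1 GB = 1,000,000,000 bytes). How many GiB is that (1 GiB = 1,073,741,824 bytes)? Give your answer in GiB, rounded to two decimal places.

119.21 GiB

128 GB = 128 × 10^9 bytes = 128,000,000,000 bytes
1 GiB = 2^30 bytes = 1,073,741,824 bytes
128,000,000,000 / 1,073,741,824 = 119.21 GiB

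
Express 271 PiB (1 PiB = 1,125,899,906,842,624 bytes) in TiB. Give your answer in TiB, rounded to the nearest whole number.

277,504 TiB

271 PiB = 271 × 2^50 bytes = 305,118,874,754,351,104 bytes
1 TiB = 2^40 bytes = 1,099,511,627,776 bytes
305,118,874,754,351,104 / 1,099,511,627,776 = 277,504 TiB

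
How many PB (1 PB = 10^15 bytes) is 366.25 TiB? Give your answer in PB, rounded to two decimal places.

0.40 PB

366.25 TiB × 1,099,511,627,776 bytes/TiB = 402,696,133,672,960 bytes
1 PB = 10^15 bytes = 1,000,000,000,000,000 bytes
402,696,133,672,960 / 1,000,000,000,000,000 = 0.40 PB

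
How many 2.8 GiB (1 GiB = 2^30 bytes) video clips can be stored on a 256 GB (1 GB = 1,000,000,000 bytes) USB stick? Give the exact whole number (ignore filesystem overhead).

Capacity: 256 GB = 256,000,000,000 bytes
Per item: 2.8 GiB = 3,006,477,107.2 bytes
⌊256,000,000,000 / 3,006,477,107.2⌋ = 85

85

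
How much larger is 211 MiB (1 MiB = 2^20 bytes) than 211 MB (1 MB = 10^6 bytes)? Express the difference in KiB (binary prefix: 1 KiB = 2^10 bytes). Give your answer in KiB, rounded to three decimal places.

211 MiB = 211 × 1,048,576 = 221,249,536 bytes
211 MB = 211 × 1,000,000 = 211,000,000 bytes
difference = 10,249,536 bytes
10,249,536 / 1,024 = 10,009.313 KiB

10,009.313 KiB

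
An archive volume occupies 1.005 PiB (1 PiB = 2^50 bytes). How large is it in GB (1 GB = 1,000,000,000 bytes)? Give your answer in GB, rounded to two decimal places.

1.005 PiB = 1.005 × 2^50 bytes = 1,131,529,406,376,837.12 bytes
1 GB = 1,000,000,000 bytes
1,131,529,406,376,837.12 / 1,000,000,000 = 1,131,529.41 GB

1,131,529.41 GB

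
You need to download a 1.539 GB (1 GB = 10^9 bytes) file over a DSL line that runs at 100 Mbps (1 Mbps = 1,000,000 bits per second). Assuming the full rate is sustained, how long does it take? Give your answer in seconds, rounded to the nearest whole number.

123 seconds

1.539 GB = 1,539,000,000 bytes = 12,312,000,000 bits
100 Mbps = 100,000,000 bits/s
time = 12,312,000,000 / 100,000,000 = 123 s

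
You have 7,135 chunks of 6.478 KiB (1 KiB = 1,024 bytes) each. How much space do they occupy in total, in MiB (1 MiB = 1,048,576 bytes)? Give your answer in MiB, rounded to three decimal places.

45.137 MiB

Total = 7,135 × 6.478 KiB = 46220.53 KiB
= 46220.53 × 1,024 bytes = 47,329,822.72 bytes
1 MiB = 1,048,576 bytes
47,329,822.72 / 1,048,576 = 45.137 MiB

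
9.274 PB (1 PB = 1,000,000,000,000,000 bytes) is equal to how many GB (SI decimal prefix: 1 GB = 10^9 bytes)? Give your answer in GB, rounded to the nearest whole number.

9.274 PB × 1,000,000,000,000,000 bytes/PB = 9,274,000,000,000,000 bytes
1 GB = 1,000,000,000 bytes
9,274,000,000,000,000 / 1,000,000,000 = 9,274,000 GB

9,274,000 GB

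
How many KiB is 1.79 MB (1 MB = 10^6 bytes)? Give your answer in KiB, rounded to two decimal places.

1,748.05 KiB

1.79 MB × 1,000,000 bytes/MB = 1,790,000 bytes
1 KiB = 2^10 bytes = 1,024 bytes
1,790,000 / 1,024 = 1,748.05 KiB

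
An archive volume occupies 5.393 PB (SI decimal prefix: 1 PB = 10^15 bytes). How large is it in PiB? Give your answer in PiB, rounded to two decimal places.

4.79 PiB

5.393 PB = 5.393 × 10^15 bytes = 5,393,000,000,000,000 bytes
1 PiB = 2^50 bytes = 1,125,899,906,842,624 bytes
5,393,000,000,000,000 / 1,125,899,906,842,624 = 4.79 PiB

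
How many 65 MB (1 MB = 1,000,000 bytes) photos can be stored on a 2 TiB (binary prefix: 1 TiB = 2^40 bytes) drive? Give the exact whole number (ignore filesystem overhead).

Capacity: 2 TiB = 2,199,023,255,552 bytes
Per item: 65 MB = 65,000,000 bytes
⌊2,199,023,255,552 / 65,000,000⌋ = 33,831

33,831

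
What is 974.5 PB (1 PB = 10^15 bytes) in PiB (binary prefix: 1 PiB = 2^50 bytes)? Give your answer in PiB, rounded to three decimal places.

974.5 PB = 974.5 × 10^15 bytes = 974,500,000,000,000,000 bytes
1 PiB = 2^50 bytes = 1,125,899,906,842,624 bytes
974,500,000,000,000,000 / 1,125,899,906,842,624 = 865.530 PiB

865.530 PiB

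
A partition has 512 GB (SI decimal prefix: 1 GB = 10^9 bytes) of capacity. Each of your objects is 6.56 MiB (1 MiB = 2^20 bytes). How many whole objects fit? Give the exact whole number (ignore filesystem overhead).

74,433

Capacity: 512 GB = 512,000,000,000 bytes
Per item: 6.56 MiB = 6,878,658.56 bytes
⌊512,000,000,000 / 6,878,658.56⌋ = 74,433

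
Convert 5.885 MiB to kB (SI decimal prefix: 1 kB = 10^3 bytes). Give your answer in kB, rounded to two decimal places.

5.885 MiB = 5.885 × 2^20 bytes = 6,170,869.76 bytes
1 kB = 10^3 bytes = 1,000 bytes
6,170,869.76 / 1,000 = 6,170.87 kB

6,170.87 kB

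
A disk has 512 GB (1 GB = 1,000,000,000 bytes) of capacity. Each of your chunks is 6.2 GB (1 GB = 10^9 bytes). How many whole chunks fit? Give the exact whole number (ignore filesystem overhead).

82

Capacity: 512 GB = 512,000,000,000 bytes
Per item: 6.2 GB = 6,200,000,000 bytes
⌊512,000,000,000 / 6,200,000,000⌋ = 82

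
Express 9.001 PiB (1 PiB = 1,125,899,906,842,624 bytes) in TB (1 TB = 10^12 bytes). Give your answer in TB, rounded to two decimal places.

9.001 PiB × 1,125,899,906,842,624 bytes/PiB = 10,134,225,061,490,458.624 bytes
1 TB = 10^12 bytes = 1,000,000,000,000 bytes
10,134,225,061,490,458.624 / 1,000,000,000,000 = 10,134.23 TB

10,134.23 TB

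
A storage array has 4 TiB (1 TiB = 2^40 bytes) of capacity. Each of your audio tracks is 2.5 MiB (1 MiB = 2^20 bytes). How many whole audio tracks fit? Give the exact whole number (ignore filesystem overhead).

Capacity: 4 TiB = 4,398,046,511,104 bytes
Per item: 2.5 MiB = 2,621,440 bytes
⌊4,398,046,511,104 / 2,621,440⌋ = 1,677,721

1,677,721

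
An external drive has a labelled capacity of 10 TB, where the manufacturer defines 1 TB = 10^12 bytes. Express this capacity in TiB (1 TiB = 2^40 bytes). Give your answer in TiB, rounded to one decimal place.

9.1 TiB

10 TB × 1,000,000,000,000 bytes/TB = 10,000,000,000,000 bytes
1 TiB = 2^40 bytes = 1,099,511,627,776 bytes
10,000,000,000,000 / 1,099,511,627,776 = 9.1 TiB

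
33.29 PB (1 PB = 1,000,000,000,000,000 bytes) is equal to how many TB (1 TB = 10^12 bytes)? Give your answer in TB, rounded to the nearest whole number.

33.29 PB × 1,000,000,000,000,000 bytes/PB = 33,290,000,000,000,000 bytes
1 TB = 1,000,000,000,000 bytes
33,290,000,000,000,000 / 1,000,000,000,000 = 33,290 TB

33,290 TB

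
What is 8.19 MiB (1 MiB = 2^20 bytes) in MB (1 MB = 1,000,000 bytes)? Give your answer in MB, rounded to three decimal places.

8.19 MiB = 8.19 × 2^20 bytes = 8,587,837.44 bytes
1 MB = 1,000,000 bytes
8,587,837.44 / 1,000,000 = 8.588 MB

8.588 MB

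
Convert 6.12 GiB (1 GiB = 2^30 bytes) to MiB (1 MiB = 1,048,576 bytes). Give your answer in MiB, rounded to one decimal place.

6,266.9 MiB

6.12 GiB = 6.12 × 2^30 bytes = 6,571,299,962.88 bytes
1 MiB = 2^20 bytes = 1,048,576 bytes
6,571,299,962.88 / 1,048,576 = 6,266.9 MiB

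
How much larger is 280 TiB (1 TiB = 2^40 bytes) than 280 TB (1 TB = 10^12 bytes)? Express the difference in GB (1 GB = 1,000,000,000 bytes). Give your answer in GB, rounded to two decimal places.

27,863.26 GB

280 TiB = 280 × 1,099,511,627,776 = 307,863,255,777,280 bytes
280 TB = 280 × 1,000,000,000,000 = 280,000,000,000,000 bytes
difference = 27,863,255,777,280 bytes
27,863,255,777,280 / 1,000,000,000 = 27,863.26 GB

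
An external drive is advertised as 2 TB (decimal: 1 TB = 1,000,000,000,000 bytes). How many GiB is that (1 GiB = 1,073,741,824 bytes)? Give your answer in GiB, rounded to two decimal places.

2 TB × 1,000,000,000,000 bytes/TB = 2,000,000,000,000 bytes
1 GiB = 2^30 bytes = 1,073,741,824 bytes
2,000,000,000,000 / 1,073,741,824 = 1,862.65 GiB

1,862.65 GiB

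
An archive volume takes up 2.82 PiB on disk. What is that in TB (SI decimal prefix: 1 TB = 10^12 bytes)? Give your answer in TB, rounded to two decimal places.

2.82 PiB = 2.82 × 2^50 bytes = 3,175,037,737,296,199.68 bytes
1 TB = 10^12 bytes = 1,000,000,000,000 bytes
3,175,037,737,296,199.68 / 1,000,000,000,000 = 3,175.04 TB

3,175.04 TB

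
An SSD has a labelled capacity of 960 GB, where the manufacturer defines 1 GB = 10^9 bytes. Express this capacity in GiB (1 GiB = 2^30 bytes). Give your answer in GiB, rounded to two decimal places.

960 GB = 960 × 10^9 bytes = 960,000,000,000 bytes
1 GiB = 2^30 bytes = 1,073,741,824 bytes
960,000,000,000 / 1,073,741,824 = 894.07 GiB

894.07 GiB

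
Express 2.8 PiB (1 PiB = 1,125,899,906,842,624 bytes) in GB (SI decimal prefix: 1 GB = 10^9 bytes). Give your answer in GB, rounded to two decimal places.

3,152,519.74 GB

2.8 PiB = 2.8 × 2^50 bytes = 3,152,519,739,159,347.2 bytes
1 GB = 10^9 bytes = 1,000,000,000 bytes
3,152,519,739,159,347.2 / 1,000,000,000 = 3,152,519.74 GB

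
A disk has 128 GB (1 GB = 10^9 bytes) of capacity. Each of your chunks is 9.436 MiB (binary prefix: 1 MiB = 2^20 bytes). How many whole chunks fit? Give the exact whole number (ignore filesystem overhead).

12,936

Capacity: 128 GB = 128,000,000,000 bytes
Per item: 9.436 MiB = 9,894,363.136 bytes
⌊128,000,000,000 / 9,894,363.136⌋ = 12,936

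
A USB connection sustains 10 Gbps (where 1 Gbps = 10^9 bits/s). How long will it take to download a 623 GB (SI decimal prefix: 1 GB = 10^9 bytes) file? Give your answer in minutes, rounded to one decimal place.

8.3 minutes

623 GB = 623,000,000,000 bytes = 4,984,000,000,000 bits
10 Gbps = 10,000,000,000 bits/s
time = 4,984,000,000,000 / 10,000,000,000 = 498.40 s
498.40 s / 60 = 8.3 minutes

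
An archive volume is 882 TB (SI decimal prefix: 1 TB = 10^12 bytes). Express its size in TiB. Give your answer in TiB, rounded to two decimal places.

802.17 TiB

882 TB × 1,000,000,000,000 bytes/TB = 882,000,000,000,000 bytes
1 TiB = 2^40 bytes = 1,099,511,627,776 bytes
882,000,000,000,000 / 1,099,511,627,776 = 802.17 TiB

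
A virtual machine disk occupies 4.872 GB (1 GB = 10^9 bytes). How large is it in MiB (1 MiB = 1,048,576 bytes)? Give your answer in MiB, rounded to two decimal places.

4.872 GB = 4.872 × 10^9 bytes = 4,872,000,000 bytes
1 MiB = 1,048,576 bytes
4,872,000,000 / 1,048,576 = 4,646.30 MiB

4,646.30 MiB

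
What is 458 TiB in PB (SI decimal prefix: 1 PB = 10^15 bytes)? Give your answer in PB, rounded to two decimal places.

458 TiB × 1,099,511,627,776 bytes/TiB = 503,576,325,521,408 bytes
1 PB = 1,000,000,000,000,000 bytes
503,576,325,521,408 / 1,000,000,000,000,000 = 0.50 PB

0.50 PB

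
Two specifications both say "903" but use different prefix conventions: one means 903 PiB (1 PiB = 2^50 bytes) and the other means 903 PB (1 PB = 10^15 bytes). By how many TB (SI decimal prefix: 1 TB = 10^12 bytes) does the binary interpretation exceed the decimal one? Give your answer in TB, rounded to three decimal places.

903 PiB = 903 × 1,125,899,906,842,624 = 1,016,687,615,878,889,472 bytes
903 PB = 903 × 1,000,000,000,000,000 = 903,000,000,000,000,000 bytes
difference = 113,687,615,878,889,472 bytes
113,687,615,878,889,472 / 1,000,000,000,000 = 113,687.616 TB

113,687.616 TB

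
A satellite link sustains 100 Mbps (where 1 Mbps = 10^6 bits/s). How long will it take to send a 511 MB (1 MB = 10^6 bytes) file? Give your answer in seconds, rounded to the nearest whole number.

41 seconds

511 MB = 511,000,000 bytes = 4,088,000,000 bits
100 Mbps = 100,000,000 bits/s
time = 4,088,000,000 / 100,000,000 = 41 s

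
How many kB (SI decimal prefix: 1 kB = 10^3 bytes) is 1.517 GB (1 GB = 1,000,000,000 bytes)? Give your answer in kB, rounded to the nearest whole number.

1,517,000 kB

1.517 GB × 1,000,000,000 bytes/GB = 1,517,000,000 bytes
1 kB = 1,000 bytes
1,517,000,000 / 1,000 = 1,517,000 kB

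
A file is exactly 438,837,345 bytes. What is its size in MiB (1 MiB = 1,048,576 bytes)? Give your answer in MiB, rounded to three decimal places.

438,837,345 bytes given.
1 MiB = 1,048,576 bytes
438,837,345 / 1,048,576 = 418.508 MiB

418.508 MiB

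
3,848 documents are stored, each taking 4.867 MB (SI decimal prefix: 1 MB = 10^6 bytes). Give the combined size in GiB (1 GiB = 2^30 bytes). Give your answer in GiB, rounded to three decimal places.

17.442 GiB

Total = 3,848 × 4.867 MB = 18728.216 MB
= 18728.216 × 1,000,000 bytes = 18,728,216,000 bytes
1 GiB = 1,073,741,824 bytes
18,728,216,000 / 1,073,741,824 = 17.442 GiB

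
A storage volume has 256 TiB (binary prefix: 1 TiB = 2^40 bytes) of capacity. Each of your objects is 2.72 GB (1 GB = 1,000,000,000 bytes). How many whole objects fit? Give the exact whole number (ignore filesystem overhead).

103,483

Capacity: 256 TiB = 281,474,976,710,656 bytes
Per item: 2.72 GB = 2,720,000,000 bytes
⌊281,474,976,710,656 / 2,720,000,000⌋ = 103,483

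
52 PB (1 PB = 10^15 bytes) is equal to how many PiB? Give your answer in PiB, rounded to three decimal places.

46.185 PiB

52 PB = 52 × 10^15 bytes = 52,000,000,000,000,000 bytes
1 PiB = 1,125,899,906,842,624 bytes
52,000,000,000,000,000 / 1,125,899,906,842,624 = 46.185 PiB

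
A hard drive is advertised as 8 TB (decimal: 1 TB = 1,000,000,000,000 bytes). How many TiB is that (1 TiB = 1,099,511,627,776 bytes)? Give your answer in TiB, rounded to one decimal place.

7.3 TiB

8 TB = 8 × 10^12 bytes = 8,000,000,000,000 bytes
1 TiB = 2^40 bytes = 1,099,511,627,776 bytes
8,000,000,000,000 / 1,099,511,627,776 = 7.3 TiB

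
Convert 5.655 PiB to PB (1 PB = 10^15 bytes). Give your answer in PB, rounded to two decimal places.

5.655 PiB × 1,125,899,906,842,624 bytes/PiB = 6,366,963,973,195,038.72 bytes
1 PB = 1,000,000,000,000,000 bytes
6,366,963,973,195,038.72 / 1,000,000,000,000,000 = 6.37 PB

6.37 PB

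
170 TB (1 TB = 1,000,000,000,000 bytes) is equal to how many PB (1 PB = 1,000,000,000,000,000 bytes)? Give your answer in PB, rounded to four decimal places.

170 TB = 170 × 10^12 bytes = 170,000,000,000,000 bytes
1 PB = 10^15 bytes = 1,000,000,000,000,000 bytes
170,000,000,000,000 / 1,000,000,000,000,000 = 0.1700 PB

0.1700 PB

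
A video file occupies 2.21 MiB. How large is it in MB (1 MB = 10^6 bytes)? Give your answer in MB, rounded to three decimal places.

2.21 MiB × 1,048,576 bytes/MiB = 2,317,352.96 bytes
1 MB = 1,000,000 bytes
2,317,352.96 / 1,000,000 = 2.317 MB

2.317 MB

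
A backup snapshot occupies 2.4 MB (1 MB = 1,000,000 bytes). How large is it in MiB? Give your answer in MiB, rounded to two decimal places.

2.4 MB = 2.4 × 10^6 bytes = 2,400,000 bytes
1 MiB = 2^20 bytes = 1,048,576 bytes
2,400,000 / 1,048,576 = 2.29 MiB

2.29 MiB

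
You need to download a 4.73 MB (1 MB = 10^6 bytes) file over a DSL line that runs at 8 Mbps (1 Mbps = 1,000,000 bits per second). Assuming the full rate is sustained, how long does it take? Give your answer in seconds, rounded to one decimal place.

4.73 MB = 4,730,000 bytes = 37,840,000 bits
8 Mbps = 8,000,000 bits/s
time = 37,840,000 / 8,000,000 = 4.7 s

4.7 seconds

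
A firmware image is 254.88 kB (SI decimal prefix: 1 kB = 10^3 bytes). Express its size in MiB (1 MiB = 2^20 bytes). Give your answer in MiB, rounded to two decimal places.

254.88 kB = 254.88 × 10^3 bytes = 254,880 bytes
1 MiB = 1,048,576 bytes
254,880 / 1,048,576 = 0.24 MiB

0.24 MiB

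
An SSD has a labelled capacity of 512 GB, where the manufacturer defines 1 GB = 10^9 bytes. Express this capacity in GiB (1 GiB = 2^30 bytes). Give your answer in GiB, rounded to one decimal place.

512 GB × 1,000,000,000 bytes/GB = 512,000,000,000 bytes
1 GiB = 2^30 bytes = 1,073,741,824 bytes
512,000,000,000 / 1,073,741,824 = 476.8 GiB

476.8 GiB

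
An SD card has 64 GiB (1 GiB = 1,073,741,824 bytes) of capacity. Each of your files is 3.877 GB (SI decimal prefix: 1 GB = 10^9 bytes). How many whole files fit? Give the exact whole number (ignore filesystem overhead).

Capacity: 64 GiB = 68,719,476,736 bytes
Per item: 3.877 GB = 3,877,000,000 bytes
⌊68,719,476,736 / 3,877,000,000⌋ = 17

17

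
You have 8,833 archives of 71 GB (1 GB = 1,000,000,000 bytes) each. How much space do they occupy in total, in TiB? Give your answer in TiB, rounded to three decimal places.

570.383 TiB

Total = 8,833 × 71 GB = 627,143 GB
= 627,143 × 1,000,000,000 bytes = 627,143,000,000,000 bytes
1 TiB = 1,099,511,627,776 bytes
627,143,000,000,000 / 1,099,511,627,776 = 570.383 TiB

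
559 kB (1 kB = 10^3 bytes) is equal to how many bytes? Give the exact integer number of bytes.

559,000 bytes

559 × 1,000 = 559,000 bytes  (1 kB = 10^3 bytes)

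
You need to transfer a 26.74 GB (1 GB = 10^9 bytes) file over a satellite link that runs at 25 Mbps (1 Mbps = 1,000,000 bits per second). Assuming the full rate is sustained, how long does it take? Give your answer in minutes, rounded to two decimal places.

142.61 minutes

26.74 GB = 26,740,000,000 bytes = 213,920,000,000 bits
25 Mbps = 25,000,000 bits/s
time = 213,920,000,000 / 25,000,000 = 8,556.800 s
8,556.800 s / 60 = 142.61 minutes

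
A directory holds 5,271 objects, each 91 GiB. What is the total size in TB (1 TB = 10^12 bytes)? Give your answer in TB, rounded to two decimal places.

Total = 5,271 × 91 GiB = 479,661 GiB
= 479,661 × 1,073,741,824 bytes = 515,032,077,041,664 bytes
1 TB = 1,000,000,000,000 bytes
515,032,077,041,664 / 1,000,000,000,000 = 515.03 TB

515.03 TB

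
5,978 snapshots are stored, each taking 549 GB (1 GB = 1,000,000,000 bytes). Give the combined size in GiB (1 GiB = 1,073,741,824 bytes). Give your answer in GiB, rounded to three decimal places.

Total = 5,978 × 549 GB = 3,281,922 GB
= 3,281,922 × 1,000,000,000 bytes = 3,281,922,000,000,000 bytes
1 GiB = 1,073,741,824 bytes
3,281,922,000,000,000 / 1,073,741,824 = 3,056,528.047 GiB

3,056,528.047 GiB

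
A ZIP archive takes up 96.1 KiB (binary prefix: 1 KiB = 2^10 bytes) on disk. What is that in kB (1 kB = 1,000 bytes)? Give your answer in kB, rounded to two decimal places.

96.1 KiB × 1,024 bytes/KiB = 98,406.4 bytes
1 kB = 1,000 bytes
98,406.4 / 1,000 = 98.41 kB

98.41 kB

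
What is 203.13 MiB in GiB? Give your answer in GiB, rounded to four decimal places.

203.13 MiB = 203.13 × 2^20 bytes = 212,997,242.88 bytes
1 GiB = 2^30 bytes = 1,073,741,824 bytes
212,997,242.88 / 1,073,741,824 = 0.1984 GiB

0.1984 GiB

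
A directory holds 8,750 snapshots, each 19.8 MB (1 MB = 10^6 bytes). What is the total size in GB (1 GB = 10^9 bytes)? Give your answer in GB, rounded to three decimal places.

173.250 GB

Total = 8,750 × 19.8 MB = 173,250 MB
= 173,250 × 1,000,000 bytes = 173,250,000,000 bytes
1 GB = 1,000,000,000 bytes
173,250,000,000 / 1,000,000,000 = 173.250 GB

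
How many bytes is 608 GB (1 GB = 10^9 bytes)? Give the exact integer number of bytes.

608 × 1,000,000,000 = 608,000,000,000 bytes  (1 GB = 10^9 bytes)

608,000,000,000 bytes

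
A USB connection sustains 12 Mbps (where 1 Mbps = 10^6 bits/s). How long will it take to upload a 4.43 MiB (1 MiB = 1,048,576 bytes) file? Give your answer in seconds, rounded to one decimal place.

4.43 MiB = 4,645,191.68 bytes = 37,161,533.44 bits
12 Mbps = 12,000,000 bits/s
time = 37,161,533.44 / 12,000,000 = 3.1 s

3.1 seconds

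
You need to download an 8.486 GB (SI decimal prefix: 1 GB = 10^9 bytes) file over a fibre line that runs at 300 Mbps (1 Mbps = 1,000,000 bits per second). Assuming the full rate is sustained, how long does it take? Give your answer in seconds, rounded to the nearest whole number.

226 seconds

8.486 GB = 8,486,000,000 bytes = 67,888,000,000 bits
300 Mbps = 300,000,000 bits/s
time = 67,888,000,000 / 300,000,000 = 226 s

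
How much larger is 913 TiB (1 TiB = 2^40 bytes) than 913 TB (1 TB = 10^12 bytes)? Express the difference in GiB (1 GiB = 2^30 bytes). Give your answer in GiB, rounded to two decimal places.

913 TiB = 913 × 1,099,511,627,776 = 1,003,854,116,159,488 bytes
913 TB = 913 × 1,000,000,000,000 = 913,000,000,000,000 bytes
difference = 90,854,116,159,488 bytes
90,854,116,159,488 / 1,073,741,824 = 84,614.49 GiB

84,614.49 GiB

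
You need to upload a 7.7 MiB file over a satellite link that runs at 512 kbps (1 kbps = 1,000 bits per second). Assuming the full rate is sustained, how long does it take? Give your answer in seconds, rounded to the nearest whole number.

7.7 MiB = 8,074,035.2 bytes = 64,592,281.6 bits
512 kbps = 512,000 bits/s
time = 64,592,281.6 / 512,000 = 126 s

126 seconds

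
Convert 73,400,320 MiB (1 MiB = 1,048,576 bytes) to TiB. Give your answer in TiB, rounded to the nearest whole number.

73,400,320 MiB = 73,400,320 × 2^20 bytes = 76,965,813,944,320 bytes
1 TiB = 2^40 bytes = 1,099,511,627,776 bytes
76,965,813,944,320 / 1,099,511,627,776 = 70 TiB

70 TiB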